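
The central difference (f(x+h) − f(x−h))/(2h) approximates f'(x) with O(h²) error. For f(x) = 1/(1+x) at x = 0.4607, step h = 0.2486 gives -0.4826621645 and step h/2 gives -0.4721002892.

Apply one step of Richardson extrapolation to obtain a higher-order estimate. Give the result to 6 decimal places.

-0.468580

The method has order 2: 2^2 = 4.
Difference of the inputs: -0.4721002892 − (-0.4826621645) = 0.0105618753
Divide by 2^2 − 1 = 3: 0.0105618753/3 = 0.0035206251
R = A(h/2) + (A(h/2) − A(h))/3 = -0.4721002892 + 0.0035206251 = -0.4685796641
Shift from A(h/2): +0.0035206251.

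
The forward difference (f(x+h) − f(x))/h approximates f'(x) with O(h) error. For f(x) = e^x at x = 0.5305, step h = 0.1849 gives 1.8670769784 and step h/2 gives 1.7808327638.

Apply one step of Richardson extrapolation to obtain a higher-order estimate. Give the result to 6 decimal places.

1.694589

The method has order 1: 2^1 = 2.
2^1×A(h/2) = 3.5616655276; minus A(h) gives 1.6945885492.
Divide by 2^1 − 1 = 1.
Result: 1.6945885492
Shift from A(h/2): −0.0862442146.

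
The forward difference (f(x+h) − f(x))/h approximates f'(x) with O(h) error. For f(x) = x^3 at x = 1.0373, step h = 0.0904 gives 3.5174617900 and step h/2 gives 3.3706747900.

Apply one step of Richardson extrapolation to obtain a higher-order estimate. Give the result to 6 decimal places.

Error is O(h^1); halving h shrinks it by 2^1 = 2.
Top: 2(3.3706747900) − (3.5174617900) = 3.2238877900
3.2238877900 ÷ 1 = 3.2238877900

3.223888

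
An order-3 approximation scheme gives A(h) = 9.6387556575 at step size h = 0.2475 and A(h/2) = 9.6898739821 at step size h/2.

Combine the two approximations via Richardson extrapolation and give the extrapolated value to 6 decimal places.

9.697177

The method has order 3: 2^3 = 8.
Weighted: 77.5189918568 − 9.6387556575 = 67.8802361993
(8·9.6898739821 − 9.6387556575)/(8 − 1) = 9.6971765999
Shift from A(h/2): +0.0073026178.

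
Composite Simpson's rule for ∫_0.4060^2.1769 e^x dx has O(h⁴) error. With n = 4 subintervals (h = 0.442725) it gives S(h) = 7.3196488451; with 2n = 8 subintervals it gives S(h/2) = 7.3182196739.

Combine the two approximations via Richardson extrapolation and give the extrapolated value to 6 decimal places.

7.318124

r = 4: numerator weight 16, denominator 15.
2^4·A(h/2) = 117.0915147824; minus A(h) gives 109.7718659373.
(16·7.3182196739 − 7.3196488451)/(16 − 1) = 7.3181243958
Gap between inputs: 1.429e-03; correction applied: −0.0000952781.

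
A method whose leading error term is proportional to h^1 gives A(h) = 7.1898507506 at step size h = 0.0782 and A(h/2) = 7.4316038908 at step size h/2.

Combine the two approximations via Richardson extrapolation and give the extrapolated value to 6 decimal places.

7.673357

Method order is 1; weight 2^1 = 2.
A(h/2) − A(h) = 7.4316038908 − 7.1898507506 = 0.2417531402
Divide by 2^1 − 1 = 1: 0.2417531402/1 = 0.2417531402
R = 7.4316038908 + 0.2417531402 = 7.6733570310
Shift from A(h/2): +0.2417531402.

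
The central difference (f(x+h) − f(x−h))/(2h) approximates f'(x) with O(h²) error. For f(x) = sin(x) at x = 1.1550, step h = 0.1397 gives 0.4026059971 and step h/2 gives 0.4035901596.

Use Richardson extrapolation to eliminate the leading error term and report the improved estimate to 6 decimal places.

0.403918

r = 2, so 2^r = 4.
A(h/2) − A(h) = 0.4035901596 − 0.4026059971 = 0.0009841625
Correction (A(h/2) − A(h))/(4 − 1) = 0.0009841625/3 = 0.0003280542
R = 0.4035901596 + 0.0003280542 = 0.4039182138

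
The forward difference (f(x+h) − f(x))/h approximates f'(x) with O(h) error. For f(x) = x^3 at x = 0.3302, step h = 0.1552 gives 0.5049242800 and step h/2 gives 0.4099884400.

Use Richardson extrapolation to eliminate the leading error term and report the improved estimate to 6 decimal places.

0.315053

r = 1, so 2^r = 2.
Weighted: 0.8199768800 − 0.5049242800 = 0.3150526000
Denominator 2 − 1 = 1.
Result: 0.3150526000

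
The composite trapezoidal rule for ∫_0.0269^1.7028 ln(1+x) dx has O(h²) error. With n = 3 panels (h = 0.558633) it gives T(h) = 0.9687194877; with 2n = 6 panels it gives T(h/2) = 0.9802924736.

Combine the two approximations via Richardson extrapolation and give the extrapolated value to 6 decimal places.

0.984150

Error is O(h^2); halving h shrinks it by 2^2 = 4.
4 × 0.9802924736 = 3.9211698944; 3.9211698944 − 0.9687194877 = 2.9524504067
Denominator 4 − 1 = 3.
(4 × 0.9802924736 − 0.9687194877)/(4 − 1) = 0.9841501356
Gap between inputs: 1.157e-02; correction applied: +0.0038576620.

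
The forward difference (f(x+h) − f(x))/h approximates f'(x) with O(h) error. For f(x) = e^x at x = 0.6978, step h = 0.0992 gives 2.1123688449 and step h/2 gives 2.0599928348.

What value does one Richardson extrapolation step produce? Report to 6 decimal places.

2.007617

With r = 1 the leading error scales as h^1, so the weight is 2^1 = 2.
Difference of the inputs: 2.0599928348 − 2.1123688449 = -0.0523760101
Divide by 2^1 − 1 = 1: (-0.0523760101)/1 = -0.0523760101
R = 2.0599928348 − 0.0523760101 = 2.0076168247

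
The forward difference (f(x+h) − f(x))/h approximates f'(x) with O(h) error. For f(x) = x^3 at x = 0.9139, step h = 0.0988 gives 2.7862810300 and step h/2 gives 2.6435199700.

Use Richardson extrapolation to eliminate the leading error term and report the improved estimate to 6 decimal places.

2.500759

Method order is 1; weight 2^1 = 2.
Top: 2(2.6435199700) − (2.7862810300) = 2.5007589100
(2 × 2.6435199700 − 2.7862810300)/(2 − 1) = 2.5007589100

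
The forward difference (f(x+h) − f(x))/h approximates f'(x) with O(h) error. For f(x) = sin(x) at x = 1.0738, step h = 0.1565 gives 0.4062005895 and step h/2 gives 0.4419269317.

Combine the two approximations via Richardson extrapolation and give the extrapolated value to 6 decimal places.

Method order is 1; weight 2^1 = 2.
A(h/2) − A(h) = 0.4419269317 − 0.4062005895 = 0.0357263422
Divide by 2^1 − 1 = 1: 0.0357263422/1 = 0.0357263422
R = A(h/2) + (A(h/2) − A(h))/1 = 0.4419269317 + 0.0357263422 = 0.4776532739
Gap between inputs: 3.573e-02; correction applied: +0.0357263422.

0.477653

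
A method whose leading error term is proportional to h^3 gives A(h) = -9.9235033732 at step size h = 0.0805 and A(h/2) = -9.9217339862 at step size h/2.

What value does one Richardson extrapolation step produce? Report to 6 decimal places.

-9.921481

With r = 3 the leading error scales as h^3, so the weight is 2^3 = 8.
Weighted: (-79.3738718896) − (-9.9235033732) = -69.4503685164
Divide by 2^3 − 1 = 7.
Result: -9.9214812166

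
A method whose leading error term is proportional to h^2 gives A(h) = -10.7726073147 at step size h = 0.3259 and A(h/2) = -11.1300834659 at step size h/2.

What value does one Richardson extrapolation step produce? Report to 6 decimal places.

-11.249242

r = 2: numerator weight 4, denominator 3.
Weighted: (-44.5203338636) − (-10.7726073147) = -33.7477265489
R = (-33.7477265489)/3 = -11.2492421830
Correction |R − A(h/2)| = 1.192e-01; gap |A(h/2) − A(h)| = 3.575e-01.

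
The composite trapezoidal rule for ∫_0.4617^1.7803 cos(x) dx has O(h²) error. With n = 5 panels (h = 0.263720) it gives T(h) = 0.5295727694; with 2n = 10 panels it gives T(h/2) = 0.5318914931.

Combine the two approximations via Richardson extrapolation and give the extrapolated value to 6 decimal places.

Method order is 2; weight 2^2 = 4.
Difference of the inputs: 0.5318914931 − 0.5295727694 = 0.0023187237
Correction (A(h/2) − A(h))/(4 − 1) = 0.0023187237/3 = 0.0007729079
R = A(h/2) + (A(h/2) − A(h))/3 = 0.5318914931 + 0.0007729079 = 0.5326644010

0.532664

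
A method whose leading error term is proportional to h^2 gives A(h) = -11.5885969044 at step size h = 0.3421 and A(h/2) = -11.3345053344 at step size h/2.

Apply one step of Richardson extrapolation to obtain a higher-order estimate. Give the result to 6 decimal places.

-11.249808

Leading term ∝ h^2; use weight 4 = 2^2.
Top: 4(-11.3345053344) − (-11.5885969044) = -33.7494244332
Denominator 4 − 1 = 3.
R = (-33.7494244332)/3 = -11.2498081444
Shift from A(h/2): +0.0846971900.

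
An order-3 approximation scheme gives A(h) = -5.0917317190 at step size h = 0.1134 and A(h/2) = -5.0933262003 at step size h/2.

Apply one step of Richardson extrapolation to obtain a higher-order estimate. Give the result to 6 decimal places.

-5.093554

The method has order 3: 2^3 = 8.
Top: 8(-5.0933262003) − (-5.0917317190) = -35.6548778834
Denominator 8 − 1 = 7.
R = (-35.6548778834)/7 = -5.0935539833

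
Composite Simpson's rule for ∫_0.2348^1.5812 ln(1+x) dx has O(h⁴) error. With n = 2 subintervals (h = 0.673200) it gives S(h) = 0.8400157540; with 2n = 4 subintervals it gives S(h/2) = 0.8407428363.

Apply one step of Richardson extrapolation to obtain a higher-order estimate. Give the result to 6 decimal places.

The method has order 4: 2^4 = 16.
16×0.8407428363 = 13.4518853808; subtract 0.8400157540 → 12.6118696268
R = 12.6118696268/15 = 0.8407913085

0.840791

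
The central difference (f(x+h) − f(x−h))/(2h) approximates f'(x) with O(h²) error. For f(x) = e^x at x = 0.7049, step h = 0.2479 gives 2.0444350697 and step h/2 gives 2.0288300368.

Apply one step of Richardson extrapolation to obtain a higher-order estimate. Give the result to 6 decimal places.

2.023628

Leading term ∝ h^2; use weight 4 = 2^2.
Weighted: 8.1153201472 − 2.0444350697 = 6.0708850775
6.0708850775 ÷ 3 = 2.0236283592
Shift from A(h/2): −0.0052016776.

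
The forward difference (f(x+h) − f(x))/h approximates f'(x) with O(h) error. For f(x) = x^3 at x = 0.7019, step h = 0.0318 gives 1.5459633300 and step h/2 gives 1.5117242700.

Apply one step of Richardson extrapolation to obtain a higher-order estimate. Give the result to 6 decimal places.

1.477485

The method has order 1: 2^1 = 2.
Difference of the inputs: 1.5117242700 − 1.5459633300 = -0.0342390600
Divide by 2^1 − 1 = 1: (-0.0342390600)/1 = -0.0342390600
R = A(h/2) + (A(h/2) − A(h))/1 = 1.5117242700 − 0.0342390600 = 1.4774852100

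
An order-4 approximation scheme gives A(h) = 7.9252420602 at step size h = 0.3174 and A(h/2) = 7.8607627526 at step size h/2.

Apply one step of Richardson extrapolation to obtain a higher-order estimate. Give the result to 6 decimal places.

7.856464

Method order is 4; weight 2^4 = 16.
A(h/2) − A(h) = 7.8607627526 − 7.9252420602 = -0.0644793076
Divide by 2^4 − 1 = 15: (-0.0644793076)/15 = -0.0042986205
R = 7.8607627526 − 0.0042986205 = 7.8564641321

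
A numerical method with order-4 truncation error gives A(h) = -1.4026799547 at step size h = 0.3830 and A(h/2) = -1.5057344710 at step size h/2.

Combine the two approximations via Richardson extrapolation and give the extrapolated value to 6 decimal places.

The method has order 4: 2^4 = 16.
Numerator 16·A(h/2) − A(h) = 16·(-1.5057344710) − (-1.4026799547) = -22.6890715813
(16·(-1.5057344710) − (-1.4026799547))/(16 − 1) = -1.5126047721
Correction |R − A(h/2)| = 6.870e-03; gap |A(h/2) − A(h)| = 1.031e-01.

-1.512605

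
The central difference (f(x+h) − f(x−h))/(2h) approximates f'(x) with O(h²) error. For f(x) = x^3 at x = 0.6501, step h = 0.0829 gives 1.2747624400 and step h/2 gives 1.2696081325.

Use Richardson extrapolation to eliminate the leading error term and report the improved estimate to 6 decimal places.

The method has order 2: 2^2 = 4.
Numerator 4*A(h/2) − A(h) = 4*1.2696081325 − 1.2747624400 = 3.8036700900
Denominator 4 − 1 = 3.
3.8036700900 ÷ 3 = 1.2678900300
Shift from A(h/2): −0.0017181025.

1.267890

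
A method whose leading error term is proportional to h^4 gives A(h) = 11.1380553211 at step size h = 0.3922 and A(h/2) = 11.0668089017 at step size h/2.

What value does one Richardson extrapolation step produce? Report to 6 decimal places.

11.062059

Order 4 gives 2^r = 16 and 2^r − 1 = 15.
Numerator 16*A(h/2) − A(h) = 16*11.0668089017 − 11.1380553211 = 165.9308871061
Denominator 16 − 1 = 15.
R = 165.9308871061/15 = 11.0620591404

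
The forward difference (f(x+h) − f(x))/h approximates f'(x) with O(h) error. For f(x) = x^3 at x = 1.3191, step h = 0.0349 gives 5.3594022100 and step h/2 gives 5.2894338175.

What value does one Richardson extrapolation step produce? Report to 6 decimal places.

Order 1 gives 2^r = 2 and 2^r − 1 = 1.
2 × 5.2894338175 = 10.5788676350; subtract 5.3594022100 → 5.2194654250
5.2194654250 ÷ 1 = 5.2194654250
Gap between inputs: 6.997e-02; correction applied: −0.0699683925.

5.219465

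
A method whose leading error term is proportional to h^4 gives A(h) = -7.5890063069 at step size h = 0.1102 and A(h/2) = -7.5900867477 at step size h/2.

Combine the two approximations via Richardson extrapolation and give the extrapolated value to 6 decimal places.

The method has order 4: 2^4 = 16.
Difference of the inputs: -7.5900867477 − (-7.5890063069) = -0.0010804408
Divide by 2^4 − 1 = 15: (-0.0010804408)/15 = -0.0000720294
R = -7.5900867477 − 0.0000720294 = -7.5901587771

-7.590159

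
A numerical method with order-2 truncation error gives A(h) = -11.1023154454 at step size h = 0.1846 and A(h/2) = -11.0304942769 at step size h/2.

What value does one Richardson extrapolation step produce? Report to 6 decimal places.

-11.006554

Order 2 gives 2^r = 4 and 2^r − 1 = 3.
Difference of the inputs: -11.0304942769 − (-11.1023154454) = 0.0718211685
Divide by 2^2 − 1 = 3: 0.0718211685/3 = 0.0239403895
R = -11.0304942769 + 0.0239403895 = -11.0065538874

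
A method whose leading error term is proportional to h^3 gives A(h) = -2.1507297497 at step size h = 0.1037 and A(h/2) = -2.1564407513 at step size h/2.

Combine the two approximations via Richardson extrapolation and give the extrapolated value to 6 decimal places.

-2.157257

r = 3: numerator weight 8, denominator 7.
Weighted: (-17.2515260104) − (-2.1507297497) = -15.1007962607
Extrapolated: (-15.1007962607) / 7 = -2.1572566087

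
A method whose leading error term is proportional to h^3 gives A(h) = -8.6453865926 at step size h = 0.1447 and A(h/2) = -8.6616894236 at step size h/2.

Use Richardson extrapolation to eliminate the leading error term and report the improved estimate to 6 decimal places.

-8.664018

The method has order 3: 2^3 = 8.
Weighted: (-69.2935153888) − (-8.6453865926) = -60.6481287962
(8*(-8.6616894236) − (-8.6453865926))/(8 − 1) = -8.6640183995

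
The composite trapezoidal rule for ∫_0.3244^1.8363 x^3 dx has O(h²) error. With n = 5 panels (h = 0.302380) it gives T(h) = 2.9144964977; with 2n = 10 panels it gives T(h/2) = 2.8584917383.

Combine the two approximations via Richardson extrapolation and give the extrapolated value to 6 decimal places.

2.839823

Leading term ∝ h^2; use weight 4 = 2^2.
Top: 4(2.8584917383) − (2.9144964977) = 8.5194704555
(4*2.8584917383 − 2.9144964977)/(4 − 1) = 2.8398234852
Shift from A(h/2): −0.0186682531.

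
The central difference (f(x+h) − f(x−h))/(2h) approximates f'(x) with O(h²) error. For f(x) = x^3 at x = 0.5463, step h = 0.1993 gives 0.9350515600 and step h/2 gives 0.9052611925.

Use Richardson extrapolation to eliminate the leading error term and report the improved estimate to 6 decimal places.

0.895331

Method order is 2; weight 2^2 = 4.
4·0.9052611925 = 3.6210447700; subtract 0.9350515600 → 2.6859932100
Denominator 4 − 1 = 3.
2.6859932100 ÷ 3 = 0.8953310700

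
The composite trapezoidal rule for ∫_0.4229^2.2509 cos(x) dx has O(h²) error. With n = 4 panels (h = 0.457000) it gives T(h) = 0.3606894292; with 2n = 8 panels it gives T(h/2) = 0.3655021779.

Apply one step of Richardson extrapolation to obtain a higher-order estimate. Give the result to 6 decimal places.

With r = 2 the leading error scales as h^2, so the weight is 2^2 = 4.
4×0.3655021779 − 0.3606894292 = 1.1013192824
R = 1.1013192824/3 = 0.3671064275
Gap between inputs: 4.813e-03; correction applied: +0.0016042496.

0.367106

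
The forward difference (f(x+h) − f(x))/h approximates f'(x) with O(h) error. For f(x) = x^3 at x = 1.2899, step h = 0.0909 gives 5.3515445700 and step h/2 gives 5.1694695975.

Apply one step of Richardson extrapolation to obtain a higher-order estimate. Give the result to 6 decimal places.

Method order is 1; weight 2^1 = 2.
2^1·A(h/2) = 10.3389391950; minus A(h) gives 4.9873946250.
Divide by 2^1 − 1 = 1.
(2·5.1694695975 − 5.3515445700)/(2 − 1) = 4.9873946250

4.987395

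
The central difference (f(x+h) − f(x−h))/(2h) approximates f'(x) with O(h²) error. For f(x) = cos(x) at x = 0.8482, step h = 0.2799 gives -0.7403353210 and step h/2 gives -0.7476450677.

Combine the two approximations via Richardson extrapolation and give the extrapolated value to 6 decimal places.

r = 2: numerator weight 4, denominator 3.
Numerator 4 × A(h/2) − A(h) = 4 × (-0.7476450677) − (-0.7403353210) = -2.2502449498
(4 × (-0.7476450677) − (-0.7403353210))/(4 − 1) = -0.7500816499
Gap between inputs: 7.310e-03; correction applied: −0.0024365822.

-0.750082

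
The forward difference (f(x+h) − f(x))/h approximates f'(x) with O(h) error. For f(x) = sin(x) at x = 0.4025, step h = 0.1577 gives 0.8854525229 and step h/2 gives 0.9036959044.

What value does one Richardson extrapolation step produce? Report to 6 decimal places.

Error is O(h^1); halving h shrinks it by 2^1 = 2.
2^1 × A(h/2) = 1.8073918088; minus A(h) gives 0.9219392859.
Divide by 2^1 − 1 = 1.
So the Richardson estimate is 0.9219392859.

0.921939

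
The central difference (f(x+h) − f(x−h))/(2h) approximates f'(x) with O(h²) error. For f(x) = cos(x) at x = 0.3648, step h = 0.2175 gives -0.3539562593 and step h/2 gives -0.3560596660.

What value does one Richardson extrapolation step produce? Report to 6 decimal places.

-0.356761

Leading term ∝ h^2; use weight 4 = 2^2.
4·(-0.3560596660) = -1.4242386640; subtract (-0.3539562593) → -1.0702824047
Divide by 2^2 − 1 = 3.
So the Richardson estimate is -0.3567608016.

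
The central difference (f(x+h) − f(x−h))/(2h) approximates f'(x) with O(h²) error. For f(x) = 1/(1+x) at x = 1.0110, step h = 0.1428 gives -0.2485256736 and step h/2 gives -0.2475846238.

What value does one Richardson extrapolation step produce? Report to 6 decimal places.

With r = 2 the leading error scales as h^2, so the weight is 2^2 = 4.
Numerator 4 × A(h/2) − A(h) = 4 × (-0.2475846238) − (-0.2485256736) = -0.7418128216
Denominator 4 − 1 = 3.
(4 × (-0.2475846238) − (-0.2485256736))/(4 − 1) = -0.2472709405
Gap between inputs: 9.410e-04; correction applied: +0.0003136833.

-0.247271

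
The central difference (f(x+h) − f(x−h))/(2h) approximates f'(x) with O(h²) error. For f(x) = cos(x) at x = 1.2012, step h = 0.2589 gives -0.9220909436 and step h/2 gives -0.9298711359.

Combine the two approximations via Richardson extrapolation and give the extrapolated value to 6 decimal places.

With r = 2 the leading error scales as h^2, so the weight is 2^2 = 4.
4·(-0.9298711359) = -3.7194845436; subtract (-0.9220909436) → -2.7973936000
Denominator 4 − 1 = 3.
(-2.7973936000) ÷ 3 = -0.9324645333

-0.932465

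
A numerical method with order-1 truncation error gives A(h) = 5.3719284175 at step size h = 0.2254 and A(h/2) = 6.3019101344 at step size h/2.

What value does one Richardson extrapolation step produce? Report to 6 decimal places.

7.231892

Error is O(h^1); halving h shrinks it by 2^1 = 2.
Weighted: 12.6038202688 − 5.3719284175 = 7.2318918513
Denominator 2 − 1 = 1.
Result: 7.2318918513
Gap between inputs: 9.300e-01; correction applied: +0.9299817169.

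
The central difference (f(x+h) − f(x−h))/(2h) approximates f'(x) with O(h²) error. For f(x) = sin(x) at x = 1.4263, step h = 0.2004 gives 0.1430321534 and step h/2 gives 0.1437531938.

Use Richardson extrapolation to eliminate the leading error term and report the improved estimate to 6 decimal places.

Method order is 2; weight 2^2 = 4.
4*0.1437531938 = 0.5750127752; subtract 0.1430321534 → 0.4319806218
R = 0.4319806218/3 = 0.1439935406
Gap between inputs: 7.210e-04; correction applied: +0.0002403468.

0.143994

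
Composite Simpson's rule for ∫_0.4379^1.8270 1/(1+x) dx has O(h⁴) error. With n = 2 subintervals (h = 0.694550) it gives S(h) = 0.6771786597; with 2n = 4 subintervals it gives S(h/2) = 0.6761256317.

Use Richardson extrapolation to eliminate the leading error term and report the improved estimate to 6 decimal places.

0.676055

With r = 4 the leading error scales as h^4, so the weight is 2^4 = 16.
Weighted: 10.8180101072 − 0.6771786597 = 10.1408314475
Divide by 2^4 − 1 = 15.
R = 10.1408314475/15 = 0.6760554298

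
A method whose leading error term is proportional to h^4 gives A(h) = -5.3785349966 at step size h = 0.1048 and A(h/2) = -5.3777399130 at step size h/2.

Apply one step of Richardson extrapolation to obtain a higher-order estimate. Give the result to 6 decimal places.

Method order is 4; weight 2^4 = 16.
A(h/2) − A(h) = -5.3777399130 − (-5.3785349966) = 0.0007950836
Divide by 2^4 − 1 = 15: 0.0007950836/15 = 0.0000530056
R = -5.3777399130 + 0.0000530056 = -5.3776869074

-5.377687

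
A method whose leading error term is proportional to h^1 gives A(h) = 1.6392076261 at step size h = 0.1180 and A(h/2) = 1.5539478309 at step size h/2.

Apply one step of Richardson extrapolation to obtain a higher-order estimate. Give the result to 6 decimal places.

The method has order 1: 2^1 = 2.
Top: 2(1.5539478309) − (1.6392076261) = 1.4686880357
Denominator 2 − 1 = 1.
1.4686880357 ÷ 1 = 1.4686880357
Gap between inputs: 8.526e-02; correction applied: −0.0852597952.

1.468688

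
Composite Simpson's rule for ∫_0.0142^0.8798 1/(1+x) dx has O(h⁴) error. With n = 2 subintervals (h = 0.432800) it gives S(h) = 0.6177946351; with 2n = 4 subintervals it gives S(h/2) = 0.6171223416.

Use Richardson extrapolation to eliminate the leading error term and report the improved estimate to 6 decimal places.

r = 4, so 2^r = 16.
16·0.6171223416 = 9.8739574656; 9.8739574656 − 0.6177946351 = 9.2561628305
R = 9.2561628305/15 = 0.6170775220

0.617078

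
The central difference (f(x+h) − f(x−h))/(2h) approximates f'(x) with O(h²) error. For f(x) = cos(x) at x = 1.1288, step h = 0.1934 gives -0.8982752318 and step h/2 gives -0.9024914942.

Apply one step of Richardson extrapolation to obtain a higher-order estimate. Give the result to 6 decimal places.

-0.903897

r = 2, so 2^r = 4.
4·(-0.9024914942) − (-0.8982752318) = -2.7116907450
Divide by 2^2 − 1 = 3.
R = (-2.7116907450)/3 = -0.9038969150
Correction |R − A(h/2)| = 1.405e-03; gap |A(h/2) − A(h)| = 4.216e-03.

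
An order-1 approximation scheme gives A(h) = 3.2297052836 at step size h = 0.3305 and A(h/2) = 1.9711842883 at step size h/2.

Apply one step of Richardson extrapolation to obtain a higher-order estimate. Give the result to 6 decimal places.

0.712663

With r = 1 the leading error scales as h^1, so the weight is 2^1 = 2.
Weighted: 3.9423685766 − 3.2297052836 = 0.7126632930
R = 0.7126632930/1 = 0.7126632930
Shift from A(h/2): −1.2585209953.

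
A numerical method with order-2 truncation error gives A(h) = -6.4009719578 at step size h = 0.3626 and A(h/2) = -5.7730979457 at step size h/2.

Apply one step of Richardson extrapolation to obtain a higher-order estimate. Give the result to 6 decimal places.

-5.563807

r = 2, so 2^r = 4.
Weighted: (-23.0923917828) − (-6.4009719578) = -16.6914198250
Denominator 4 − 1 = 3.
R = (-16.6914198250)/3 = -5.5638066083
Shift from A(h/2): +0.2092913374.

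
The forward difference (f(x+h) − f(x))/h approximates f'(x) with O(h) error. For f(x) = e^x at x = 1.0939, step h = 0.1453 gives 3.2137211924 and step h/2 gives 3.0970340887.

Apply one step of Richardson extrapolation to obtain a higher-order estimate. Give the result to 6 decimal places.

Error is O(h^1); halving h shrinks it by 2^1 = 2.
2 × 3.0970340887 = 6.1940681774; subtract 3.2137211924 → 2.9803469850
Denominator 2 − 1 = 1.
Result: 2.9803469850

2.980347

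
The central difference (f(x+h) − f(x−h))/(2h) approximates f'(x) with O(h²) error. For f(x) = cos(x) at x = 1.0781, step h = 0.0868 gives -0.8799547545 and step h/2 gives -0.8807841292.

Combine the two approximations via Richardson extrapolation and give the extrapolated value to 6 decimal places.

Error is O(h^2); halving h shrinks it by 2^2 = 4.
Numerator 4 × A(h/2) − A(h) = 4 × (-0.8807841292) − (-0.8799547545) = -2.6431817623
Denominator 4 − 1 = 3.
(4 × (-0.8807841292) − (-0.8799547545))/(4 − 1) = -0.8810605874

-0.881061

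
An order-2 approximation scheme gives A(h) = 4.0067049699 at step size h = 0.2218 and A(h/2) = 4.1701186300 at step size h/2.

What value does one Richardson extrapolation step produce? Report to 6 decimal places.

4.224590

Order 2 gives 2^r = 4 and 2^r − 1 = 3.
Difference of the inputs: 4.1701186300 − 4.0067049699 = 0.1634136601
Divide by 2^2 − 1 = 3: 0.1634136601/3 = 0.0544712200
R = A(h/2) + (A(h/2) − A(h))/3 = 4.1701186300 + 0.0544712200 = 4.2245898500
Gap between inputs: 1.634e-01; correction applied: +0.0544712200.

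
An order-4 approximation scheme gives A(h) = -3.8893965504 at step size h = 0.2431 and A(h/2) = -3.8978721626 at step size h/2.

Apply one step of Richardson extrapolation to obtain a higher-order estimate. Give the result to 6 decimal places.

-3.898437

Leading term ∝ h^4; use weight 16 = 2^4.
Numerator 16·A(h/2) − A(h) = 16·(-3.8978721626) − (-3.8893965504) = -58.4765580512
Divide by 2^4 − 1 = 15.
Extrapolated: (-58.4765580512) / 15 = -3.8984372034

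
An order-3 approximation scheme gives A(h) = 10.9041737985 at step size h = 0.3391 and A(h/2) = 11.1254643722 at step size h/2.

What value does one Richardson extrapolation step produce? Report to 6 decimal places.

11.157077

The method has order 3: 2^3 = 8.
Top: 8(11.1254643722) − (10.9041737985) = 78.0995411791
(8×11.1254643722 − 10.9041737985)/(8 − 1) = 11.1570773113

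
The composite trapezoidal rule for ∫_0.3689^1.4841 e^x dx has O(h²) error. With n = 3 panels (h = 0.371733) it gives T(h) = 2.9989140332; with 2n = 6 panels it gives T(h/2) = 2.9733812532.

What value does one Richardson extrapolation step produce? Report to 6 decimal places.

2.964870

The method has order 2: 2^2 = 4.
Top: 4(2.9733812532) − (2.9989140332) = 8.8946109796
Divide by 2^2 − 1 = 3.
8.8946109796 ÷ 3 = 2.9648703265
Correction |R − A(h/2)| = 8.511e-03; gap |A(h/2) − A(h)| = 2.553e-02.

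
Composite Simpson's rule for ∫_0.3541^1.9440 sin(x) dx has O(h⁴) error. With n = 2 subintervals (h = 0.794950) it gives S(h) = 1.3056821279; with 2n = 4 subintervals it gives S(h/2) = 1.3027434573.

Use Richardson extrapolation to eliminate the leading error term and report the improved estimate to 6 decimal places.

1.302548

Leading term ∝ h^4; use weight 16 = 2^4.
Weighted: 20.8438953168 − 1.3056821279 = 19.5382131889
Denominator 16 − 1 = 15.
So the Richardson estimate is 1.3025475459.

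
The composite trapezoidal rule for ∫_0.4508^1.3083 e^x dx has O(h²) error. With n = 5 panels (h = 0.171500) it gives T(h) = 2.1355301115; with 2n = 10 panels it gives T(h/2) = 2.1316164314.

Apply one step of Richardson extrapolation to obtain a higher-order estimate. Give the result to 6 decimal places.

Method order is 2; weight 2^2 = 4.
Difference of the inputs: 2.1316164314 − 2.1355301115 = -0.0039136801
Correction (A(h/2) − A(h))/(4 − 1) = (-0.0039136801)/3 = -0.0013045600
R = 2.1316164314 − 0.0013045600 = 2.1303118714

2.130312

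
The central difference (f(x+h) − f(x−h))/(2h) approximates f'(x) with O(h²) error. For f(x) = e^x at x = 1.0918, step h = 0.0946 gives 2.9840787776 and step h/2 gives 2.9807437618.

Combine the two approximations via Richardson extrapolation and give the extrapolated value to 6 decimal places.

Error is O(h^2); halving h shrinks it by 2^2 = 4.
2^2 × A(h/2) = 11.9229750472; minus A(h) gives 8.9388962696.
Divide by 2^2 − 1 = 3.
Extrapolated: 8.9388962696 / 3 = 2.9796320899

2.979632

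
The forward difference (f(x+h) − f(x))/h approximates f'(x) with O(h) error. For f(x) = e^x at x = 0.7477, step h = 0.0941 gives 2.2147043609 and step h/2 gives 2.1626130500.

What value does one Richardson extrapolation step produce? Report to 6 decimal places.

2.110522

r = 1, so 2^r = 2.
Top: 2(2.1626130500) − (2.2147043609) = 2.1105217391
2.1105217391 ÷ 1 = 2.1105217391
Gap between inputs: 5.209e-02; correction applied: −0.0520913109.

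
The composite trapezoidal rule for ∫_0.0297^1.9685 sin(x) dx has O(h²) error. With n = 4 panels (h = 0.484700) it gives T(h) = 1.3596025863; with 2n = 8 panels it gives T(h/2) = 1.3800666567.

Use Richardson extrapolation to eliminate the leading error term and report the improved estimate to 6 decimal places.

1.386888

Order 2 gives 2^r = 4 and 2^r − 1 = 3.
A(h/2) − A(h) = 1.3800666567 − 1.3596025863 = 0.0204640704
Correction (A(h/2) − A(h))/(4 − 1) = 0.0204640704/3 = 0.0068213568
R = 1.3800666567 + 0.0068213568 = 1.3868880135
Shift from A(h/2): +0.0068213568.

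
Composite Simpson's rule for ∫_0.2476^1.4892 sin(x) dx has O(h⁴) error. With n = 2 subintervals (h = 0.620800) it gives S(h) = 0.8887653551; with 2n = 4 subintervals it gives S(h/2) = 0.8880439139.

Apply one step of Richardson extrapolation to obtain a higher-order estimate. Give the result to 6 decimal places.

With r = 4 the leading error scales as h^4, so the weight is 2^4 = 16.
16 × 0.8880439139 − 0.8887653551 = 13.3199372673
(16 × 0.8880439139 − 0.8887653551)/(16 − 1) = 0.8879958178
Shift from A(h/2): −0.0000480961.

0.887996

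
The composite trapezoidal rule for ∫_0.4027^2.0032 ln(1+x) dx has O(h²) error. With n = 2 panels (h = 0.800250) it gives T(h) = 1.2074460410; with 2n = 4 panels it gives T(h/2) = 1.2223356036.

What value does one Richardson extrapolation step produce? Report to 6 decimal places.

1.227299

Leading term ∝ h^2; use weight 4 = 2^2.
2^2·A(h/2) = 4.8893424144; minus A(h) gives 3.6818963734.
Divide by 2^2 − 1 = 3.
Result: 1.2272987911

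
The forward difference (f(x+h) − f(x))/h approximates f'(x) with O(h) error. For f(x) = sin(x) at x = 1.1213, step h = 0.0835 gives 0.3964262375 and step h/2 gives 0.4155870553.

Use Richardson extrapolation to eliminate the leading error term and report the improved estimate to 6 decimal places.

0.434748

r = 1, so 2^r = 2.
2·0.4155870553 = 0.8311741106; subtract 0.3964262375 → 0.4347478731
Denominator 2 − 1 = 1.
Extrapolated: 0.4347478731 / 1 = 0.4347478731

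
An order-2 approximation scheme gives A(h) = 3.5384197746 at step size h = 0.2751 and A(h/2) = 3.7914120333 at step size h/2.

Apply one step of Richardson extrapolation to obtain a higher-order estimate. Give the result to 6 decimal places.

3.875743

r = 2, so 2^r = 4.
Weighted: 15.1656481332 − 3.5384197746 = 11.6272283586
Denominator 4 − 1 = 3.
11.6272283586 ÷ 3 = 3.8757427862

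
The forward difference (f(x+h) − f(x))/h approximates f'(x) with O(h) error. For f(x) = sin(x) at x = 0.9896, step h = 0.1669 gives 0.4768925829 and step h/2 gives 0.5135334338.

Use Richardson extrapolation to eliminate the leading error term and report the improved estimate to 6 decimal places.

0.550174

Order 1 gives 2^r = 2 and 2^r − 1 = 1.
2×0.5135334338 = 1.0270668676; 1.0270668676 − 0.4768925829 = 0.5501742847
Extrapolated: 0.5501742847 / 1 = 0.5501742847
Correction |R − A(h/2)| = 3.664e-02; gap |A(h/2) − A(h)| = 3.664e-02.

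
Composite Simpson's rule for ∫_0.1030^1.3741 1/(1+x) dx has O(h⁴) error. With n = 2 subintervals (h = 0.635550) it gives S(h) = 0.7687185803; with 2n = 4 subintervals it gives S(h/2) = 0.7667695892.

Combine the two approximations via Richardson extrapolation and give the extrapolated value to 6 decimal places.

0.766640

Order 4 gives 2^r = 16 and 2^r − 1 = 15.
A(h/2) − A(h) = 0.7667695892 − 0.7687185803 = -0.0019489911
Divide by 2^4 − 1 = 15: (-0.0019489911)/15 = -0.0001299327
R = 0.7667695892 − 0.0001299327 = 0.7666396565
Gap between inputs: 1.949e-03; correction applied: −0.0001299327.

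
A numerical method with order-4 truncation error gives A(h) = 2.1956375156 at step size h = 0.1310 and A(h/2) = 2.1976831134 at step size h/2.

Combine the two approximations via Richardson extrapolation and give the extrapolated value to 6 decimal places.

r = 4: numerator weight 16, denominator 15.
2^4·A(h/2) = 35.1629298144; minus A(h) gives 32.9672922988.
Divide by 2^4 − 1 = 15.
So the Richardson estimate is 2.1978194866.
Shift from A(h/2): +0.0001363732.

2.197819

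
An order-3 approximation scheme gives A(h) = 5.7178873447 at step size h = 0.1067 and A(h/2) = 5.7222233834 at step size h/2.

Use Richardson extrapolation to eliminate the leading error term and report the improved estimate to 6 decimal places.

r = 3, so 2^r = 8.
Weighted: 45.7777870672 − 5.7178873447 = 40.0598997225
Divide by 2^3 − 1 = 7.
R = 40.0598997225/7 = 5.7228428175
Correction |R − A(h/2)| = 6.194e-04; gap |A(h/2) − A(h)| = 4.336e-03.

5.722843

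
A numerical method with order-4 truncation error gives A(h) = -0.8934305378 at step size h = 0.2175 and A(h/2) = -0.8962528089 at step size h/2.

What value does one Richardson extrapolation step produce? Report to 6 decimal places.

-0.896441

Leading term ∝ h^4; use weight 16 = 2^4.
A(h/2) − A(h) = -0.8962528089 − (-0.8934305378) = -0.0028222711
Divide by 2^4 − 1 = 15: (-0.0028222711)/15 = -0.0001881514
R = -0.8962528089 − 0.0001881514 = -0.8964409603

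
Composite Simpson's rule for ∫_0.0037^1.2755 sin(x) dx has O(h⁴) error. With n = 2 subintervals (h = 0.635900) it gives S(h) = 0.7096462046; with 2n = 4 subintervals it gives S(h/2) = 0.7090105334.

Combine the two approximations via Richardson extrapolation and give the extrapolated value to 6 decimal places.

Leading term ∝ h^4; use weight 16 = 2^4.
Difference of the inputs: 0.7090105334 − 0.7096462046 = -0.0006356712
Divide by 2^4 − 1 = 15: (-0.0006356712)/15 = -0.0000423781
R = 0.7090105334 − 0.0000423781 = 0.7089681553
Gap between inputs: 6.357e-04; correction applied: −0.0000423781.

0.708968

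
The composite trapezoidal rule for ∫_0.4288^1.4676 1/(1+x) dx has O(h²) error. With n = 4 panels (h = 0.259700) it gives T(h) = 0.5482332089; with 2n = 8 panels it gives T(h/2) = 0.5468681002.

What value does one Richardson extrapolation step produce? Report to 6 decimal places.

0.546413

Method order is 2; weight 2^2 = 4.
4·0.5468681002 = 2.1874724008; 2.1874724008 − 0.5482332089 = 1.6392391919
Denominator 4 − 1 = 3.
So the Richardson estimate is 0.5464130640.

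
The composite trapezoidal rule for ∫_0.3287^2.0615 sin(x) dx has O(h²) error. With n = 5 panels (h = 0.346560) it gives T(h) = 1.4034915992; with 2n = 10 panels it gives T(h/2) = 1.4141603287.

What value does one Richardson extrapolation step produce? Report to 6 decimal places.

1.417717

Error is O(h^2); halving h shrinks it by 2^2 = 4.
4 × 1.4141603287 = 5.6566413148; 5.6566413148 − 1.4034915992 = 4.2531497156
Denominator 4 − 1 = 3.
Result: 1.4177165719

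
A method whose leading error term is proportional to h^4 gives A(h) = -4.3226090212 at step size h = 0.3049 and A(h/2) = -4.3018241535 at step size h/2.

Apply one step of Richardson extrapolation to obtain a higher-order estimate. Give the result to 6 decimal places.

-4.300438

Leading term ∝ h^4; use weight 16 = 2^4.
Numerator 16·A(h/2) − A(h) = 16·(-4.3018241535) − (-4.3226090212) = -64.5065774348
Divide by 2^4 − 1 = 15.
(-64.5065774348) ÷ 15 = -4.3004384957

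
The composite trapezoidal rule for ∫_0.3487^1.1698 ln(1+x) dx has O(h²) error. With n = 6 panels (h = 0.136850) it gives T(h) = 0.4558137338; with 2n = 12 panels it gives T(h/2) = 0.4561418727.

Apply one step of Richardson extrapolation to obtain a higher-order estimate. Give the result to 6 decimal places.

0.456251

Error is O(h^2); halving h shrinks it by 2^2 = 4.
4*0.4561418727 = 1.8245674908; subtract 0.4558137338 → 1.3687537570
(4*0.4561418727 − 0.4558137338)/(4 − 1) = 0.4562512523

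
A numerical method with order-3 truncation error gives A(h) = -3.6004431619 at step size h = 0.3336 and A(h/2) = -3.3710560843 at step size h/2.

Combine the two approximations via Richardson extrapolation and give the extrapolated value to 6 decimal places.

-3.338287

Order 3 gives 2^r = 8 and 2^r − 1 = 7.
8·(-3.3710560843) = -26.9684486744; subtract (-3.6004431619) → -23.3680055125
Extrapolated: (-23.3680055125) / 7 = -3.3382865018
Gap between inputs: 2.294e-01; correction applied: +0.0327695825.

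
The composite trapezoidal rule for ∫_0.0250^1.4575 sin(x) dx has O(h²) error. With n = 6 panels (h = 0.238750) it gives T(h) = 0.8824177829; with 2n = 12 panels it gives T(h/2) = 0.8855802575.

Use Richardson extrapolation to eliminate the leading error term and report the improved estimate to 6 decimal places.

0.886634

r = 2: numerator weight 4, denominator 3.
Weighted: 3.5423210300 − 0.8824177829 = 2.6599032471
Denominator 4 − 1 = 3.
Result: 0.8866344157
Gap between inputs: 3.162e-03; correction applied: +0.0010541582.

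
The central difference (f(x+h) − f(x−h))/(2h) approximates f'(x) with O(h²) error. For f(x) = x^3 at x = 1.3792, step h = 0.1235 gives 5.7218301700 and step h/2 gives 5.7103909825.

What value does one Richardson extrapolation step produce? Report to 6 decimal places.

r = 2: numerator weight 4, denominator 3.
4*5.7103909825 = 22.8415639300; 22.8415639300 − 5.7218301700 = 17.1197337600
(4*5.7103909825 − 5.7218301700)/(4 − 1) = 5.7065779200
Correction |R − A(h/2)| = 3.813e-03; gap |A(h/2) − A(h)| = 1.144e-02.

5.706578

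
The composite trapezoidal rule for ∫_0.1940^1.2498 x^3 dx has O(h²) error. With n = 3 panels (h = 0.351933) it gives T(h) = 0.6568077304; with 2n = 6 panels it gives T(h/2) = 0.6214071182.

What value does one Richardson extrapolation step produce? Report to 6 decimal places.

0.609607

r = 2: numerator weight 4, denominator 3.
Weighted: 2.4856284728 − 0.6568077304 = 1.8288207424
Denominator 4 − 1 = 3.
1.8288207424 ÷ 3 = 0.6096069141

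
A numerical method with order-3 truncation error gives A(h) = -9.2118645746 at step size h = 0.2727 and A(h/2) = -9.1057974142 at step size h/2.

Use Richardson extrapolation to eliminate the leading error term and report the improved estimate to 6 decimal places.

Error is O(h^3); halving h shrinks it by 2^3 = 8.
Weighted: (-72.8463793136) − (-9.2118645746) = -63.6345147390
Extrapolated: (-63.6345147390) / 7 = -9.0906449627
Gap between inputs: 1.061e-01; correction applied: +0.0151524515.

-9.090645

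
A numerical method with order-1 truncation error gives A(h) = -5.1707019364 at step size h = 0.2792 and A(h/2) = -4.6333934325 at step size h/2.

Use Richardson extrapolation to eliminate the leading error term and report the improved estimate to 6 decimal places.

-4.096085

Method order is 1; weight 2^1 = 2.
Difference of the inputs: -4.6333934325 − (-5.1707019364) = 0.5373085039
Divide by 2^1 − 1 = 1: 0.5373085039/1 = 0.5373085039
R = A(h/2) + (A(h/2) − A(h))/1 = -4.6333934325 + 0.5373085039 = -4.0960849286
Correction |R − A(h/2)| = 5.373e-01; gap |A(h/2) − A(h)| = 5.373e-01.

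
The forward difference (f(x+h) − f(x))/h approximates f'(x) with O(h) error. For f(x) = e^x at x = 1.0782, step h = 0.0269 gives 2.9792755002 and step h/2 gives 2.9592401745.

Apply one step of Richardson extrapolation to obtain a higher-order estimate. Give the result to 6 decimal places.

Order 1 gives 2^r = 2 and 2^r − 1 = 1.
Difference of the inputs: 2.9592401745 − 2.9792755002 = -0.0200353257
Correction (A(h/2) − A(h))/(2 − 1) = (-0.0200353257)/1 = -0.0200353257
R = A(h/2) + (A(h/2) − A(h))/1 = 2.9592401745 − 0.0200353257 = 2.9392048488
Correction |R − A(h/2)| = 2.004e-02; gap |A(h/2) − A(h)| = 2.004e-02.

2.939205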